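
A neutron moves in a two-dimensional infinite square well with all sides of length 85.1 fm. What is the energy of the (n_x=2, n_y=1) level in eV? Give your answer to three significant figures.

E = 1.41×10^5 eV

For a 2D rectangular well E = (h²/8m_n)·Σ n_i²/L_i² = (6.626×10^-34)²/(8·1.675×10^-27) · [2²/(85.1 fm)² + 1²/(85.1 fm)²].
Evaluating gives E = 2.262×10^-14 J = 1.41×10^5 eV.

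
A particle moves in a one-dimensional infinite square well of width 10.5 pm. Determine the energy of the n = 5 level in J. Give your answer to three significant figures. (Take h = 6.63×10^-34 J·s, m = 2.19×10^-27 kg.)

E_5 = 5.69×10^-18 J

For an infinite well E_n = n²h²/(8mL²), so E_1 = h²/(8mL²) = (6.63×10^-34)²/(8·2.19×10^-27·(1.05×10^-11 m)²) = 2.276×10^-19 J.
Then E_5 = 5²·E_1 = 25·2.276×10^-19 J = 5.69×10^-18 J.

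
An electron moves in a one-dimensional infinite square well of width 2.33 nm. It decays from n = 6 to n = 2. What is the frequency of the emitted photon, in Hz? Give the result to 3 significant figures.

E_1 = h²/(8m_eL²) = 1.110×10^-20 J and ΔE = (6² − 2²)E_1 = 3.552×10^-19 J.
f = ΔE/h = 3.552×10^-19/6.626×10^-34 = 5.36×10^14 Hz.

f = 5.36×10^14 Hz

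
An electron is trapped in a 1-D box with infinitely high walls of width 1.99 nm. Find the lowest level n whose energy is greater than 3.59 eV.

E_1 = h²/(8m_eL²) = 1.521×10^-20 J = 0.09494 eV.
Need n² > 3.59/0.09494 = 37.81, i.e. n > 6.149.
The smallest integer satisfying this is n = 7.

n = 7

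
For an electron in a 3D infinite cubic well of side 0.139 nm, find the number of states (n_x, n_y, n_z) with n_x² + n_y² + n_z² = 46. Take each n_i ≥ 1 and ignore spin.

The level has n_x² + n_y² + n_z² = 46. The ordered positive-integer solutions are (1, 3, 6), (1, 6, 3), (3, 1, 6), (3, 6, 1), (6, 1, 3), (6, 3, 1).
That gives 6 states.

degeneracy = 6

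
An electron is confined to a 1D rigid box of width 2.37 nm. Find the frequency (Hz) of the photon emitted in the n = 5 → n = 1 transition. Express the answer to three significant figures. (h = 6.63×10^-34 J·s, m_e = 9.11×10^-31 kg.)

f = 3.89×10^14 Hz

E_1 = h²/(8m_eL²) = 1.074×10^-20 J and ΔE = (5² − 1²)E_1 = 2.578×10^-19 J.
f = ΔE/h = 2.578×10^-19/6.63×10^-34 = 3.89×10^14 Hz.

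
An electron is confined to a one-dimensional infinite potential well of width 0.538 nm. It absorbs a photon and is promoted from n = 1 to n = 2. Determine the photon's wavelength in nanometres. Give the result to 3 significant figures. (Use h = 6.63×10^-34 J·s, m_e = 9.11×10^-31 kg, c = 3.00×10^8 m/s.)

E_1 = h²/(8m_eL²) = 2.084×10^-19 J, so ΔE = (2² − 1²)E_1 = 6.252×10^-19 J.
λ = hc/ΔE = (6.63×10^-34·3.00×10^8)/6.252×10^-19 = 3.18×10^-7 m = 318 nm.

λ = 318 nm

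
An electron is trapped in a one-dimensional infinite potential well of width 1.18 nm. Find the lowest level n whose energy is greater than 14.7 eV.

n = 8

E_1 = h²/(8m_eL²) = 4.327×10^-20 J = 0.2701 eV.
Need n² > 14.7/0.2701 = 54.42, i.e. n > 7.377.
The smallest integer satisfying this is n = 8.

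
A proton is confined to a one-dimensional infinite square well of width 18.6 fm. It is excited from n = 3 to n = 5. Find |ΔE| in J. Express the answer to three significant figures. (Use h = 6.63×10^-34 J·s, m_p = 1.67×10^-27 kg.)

E_1 = h²/(8m_pL²) = 9.510×10^-14 J.
|ΔE| = |3² − 5²|·E_1 = 16·9.510×10^-14 J = 1.52×10^-12 J.

|ΔE| = 1.52×10^-12 J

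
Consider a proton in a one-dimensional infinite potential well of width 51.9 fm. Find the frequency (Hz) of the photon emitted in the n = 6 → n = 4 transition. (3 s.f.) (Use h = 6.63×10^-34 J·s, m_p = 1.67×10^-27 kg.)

f = 3.68×10^20 Hz

E_1 = h²/(8m_pL²) = 1.221×10^-14 J and ΔE = (6² − 4²)E_1 = 2.442×10^-13 J.
f = ΔE/h = 2.442×10^-13/6.63×10^-34 = 3.68×10^20 Hz.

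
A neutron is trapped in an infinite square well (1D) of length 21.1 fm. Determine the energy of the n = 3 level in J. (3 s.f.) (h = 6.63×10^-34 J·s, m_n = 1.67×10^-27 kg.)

E_3 = 6.65×10^-13 J

For an infinite well E_n = n²h²/(8m_nL²), so E_1 = h²/(8m_nL²) = (6.63×10^-34)²/(8·1.67×10^-27·(2.11×10^-14 m)²) = 7.390×10^-14 J.
Then E_3 = 3²·E_1 = 9·7.390×10^-14 J = 6.65×10^-13 J.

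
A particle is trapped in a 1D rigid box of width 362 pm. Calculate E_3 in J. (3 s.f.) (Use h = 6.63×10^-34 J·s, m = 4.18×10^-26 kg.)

For an infinite well E_n = n²h²/(8mL²), so E_1 = h²/(8mL²) = (6.63×10^-34)²/(8·4.18×10^-26·(3.62×10^-10 m)²) = 1.003×10^-23 J.
Then E_3 = 3²·E_1 = 9·1.003×10^-23 J = 9.03×10^-23 J.

E_3 = 9.03×10^-23 J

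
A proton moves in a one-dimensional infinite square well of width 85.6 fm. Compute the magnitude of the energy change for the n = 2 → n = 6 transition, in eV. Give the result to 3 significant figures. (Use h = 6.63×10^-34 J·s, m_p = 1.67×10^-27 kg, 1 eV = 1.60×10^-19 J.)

|ΔE| = 8.98×10^5 eV

E_1 = h²/(8m_pL²) = 4.490×10^-15 J.
|ΔE| = |2² − 6²|·E_1 = 32·4.490×10^-15 J = 1.437×10^-13 J = 8.98×10^5 eV.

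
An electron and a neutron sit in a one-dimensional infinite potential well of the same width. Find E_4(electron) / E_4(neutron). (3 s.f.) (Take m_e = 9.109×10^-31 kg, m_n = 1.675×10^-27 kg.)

1.84×10^3

E_n ∝ 1/m at fixed n and L, so the ratio is m_n/m_e = 1.675×10^-27/9.109×10^-31 = 1.84×10^3.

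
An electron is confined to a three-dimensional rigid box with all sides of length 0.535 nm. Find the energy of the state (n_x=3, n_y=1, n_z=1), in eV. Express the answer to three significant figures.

E = 14.5 eV

For a 3D rectangular well E = (h²/8m_e)·Σ n_i²/L_i² = (6.626×10^-34)²/(8·9.109×10^-31) · [3²/(0.535 nm)² + 1²/(0.535 nm)² + 1²/(0.535 nm)²].
Evaluating gives E = 2.315×10^-18 J = 14.5 eV.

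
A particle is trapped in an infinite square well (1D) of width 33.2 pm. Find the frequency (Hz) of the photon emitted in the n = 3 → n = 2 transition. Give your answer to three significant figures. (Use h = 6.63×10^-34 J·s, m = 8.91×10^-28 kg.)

f = 4.22×10^14 Hz

E_1 = h²/(8mL²) = 5.595×10^-20 J and ΔE = (3² − 2²)E_1 = 2.797×10^-19 J.
f = ΔE/h = 2.797×10^-19/6.63×10^-34 = 4.22×10^14 Hz.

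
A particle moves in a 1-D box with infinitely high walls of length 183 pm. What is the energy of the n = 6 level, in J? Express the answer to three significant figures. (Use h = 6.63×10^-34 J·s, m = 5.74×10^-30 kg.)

E_6 = 1.03×10^-17 J

For an infinite well E_n = n²h²/(8mL²), so E_1 = h²/(8mL²) = (6.63×10^-34)²/(8·5.74×10^-30·(1.83×10^-10 m)²) = 2.858×10^-19 J.
Then E_6 = 6²·E_1 = 36·2.858×10^-19 J = 1.03×10^-17 J.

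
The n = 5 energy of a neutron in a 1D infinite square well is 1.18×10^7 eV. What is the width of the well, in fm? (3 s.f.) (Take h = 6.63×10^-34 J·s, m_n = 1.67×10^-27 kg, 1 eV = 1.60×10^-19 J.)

L = 20.9 fm

From E_n = n²h²/(8m_nL²), L = n·h/√(8m_nE_n).
E_5 = 1.18×10^7 eV = 1.888×10^-12 J, so L = 5·6.63×10^-34/√(8·1.67×10^-27·1.888×10^-12) = 2.09×10^-14 m = 20.9 fm.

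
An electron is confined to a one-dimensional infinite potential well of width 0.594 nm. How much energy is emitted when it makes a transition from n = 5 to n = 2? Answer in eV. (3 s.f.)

E_1 = h²/(8m_eL²) = 1.708×10^-19 J.
|ΔE| = |5² − 2²|·E_1 = 21·1.708×10^-19 J = 3.587×10^-18 J = 22.4 eV.

|ΔE| = 22.4 eV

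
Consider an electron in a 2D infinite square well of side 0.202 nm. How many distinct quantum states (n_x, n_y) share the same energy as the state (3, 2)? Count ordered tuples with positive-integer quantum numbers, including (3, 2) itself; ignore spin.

degeneracy = 2

The level has n_x² + n_y² = 13. The ordered positive-integer solutions are (2, 3), (3, 2).
That gives 2 states.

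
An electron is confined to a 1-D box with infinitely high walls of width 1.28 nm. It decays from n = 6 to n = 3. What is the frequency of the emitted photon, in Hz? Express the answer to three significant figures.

E_1 = h²/(8m_eL²) = 3.677×10^-20 J and ΔE = (6² − 3²)E_1 = 9.928×10^-19 J.
f = ΔE/h = 9.928×10^-19/6.626×10^-34 = 1.50×10^15 Hz.

f = 1.50×10^15 Hz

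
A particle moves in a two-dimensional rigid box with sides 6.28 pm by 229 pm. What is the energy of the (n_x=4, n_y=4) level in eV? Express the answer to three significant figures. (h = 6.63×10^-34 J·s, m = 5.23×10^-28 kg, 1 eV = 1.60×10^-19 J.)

For a 2D rectangular well E = (h²/8m)·Σ n_i²/L_i² = (6.63×10^-34)²/(8·5.23×10^-28) · [4²/(6.28 pm)² + 4²/(229 pm)²].
Evaluating gives E = 4.265×10^-17 J = 267 eV.

E = 267 eV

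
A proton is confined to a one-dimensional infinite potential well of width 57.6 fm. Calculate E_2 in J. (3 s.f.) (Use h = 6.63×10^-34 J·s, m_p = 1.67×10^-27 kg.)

E_2 = 3.97×10^-14 J

For an infinite well E_n = n²h²/(8m_pL²), so E_1 = h²/(8m_pL²) = (6.63×10^-34)²/(8·1.67×10^-27·(5.76×10^-14 m)²) = 9.917×10^-15 J.
Then E_2 = 2²·E_1 = 4·9.917×10^-15 J = 3.97×10^-14 J.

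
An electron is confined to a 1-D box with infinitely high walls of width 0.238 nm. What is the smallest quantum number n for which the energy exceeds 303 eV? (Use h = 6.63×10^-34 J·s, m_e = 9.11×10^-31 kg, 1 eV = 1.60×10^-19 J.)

E_1 = h²/(8m_eL²) = 1.065×10^-18 J = 6.656 eV.
Need n² > 303/6.656 = 45.52, i.e. n > 6.747.
The smallest integer satisfying this is n = 7.

n = 7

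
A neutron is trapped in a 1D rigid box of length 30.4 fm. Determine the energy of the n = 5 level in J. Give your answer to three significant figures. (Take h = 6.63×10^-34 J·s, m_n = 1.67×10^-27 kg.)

For an infinite well E_n = n²h²/(8m_nL²), so E_1 = h²/(8m_nL²) = (6.63×10^-34)²/(8·1.67×10^-27·(3.04×10^-14 m)²) = 3.560×10^-14 J.
Then E_5 = 5²·E_1 = 25·3.560×10^-14 J = 8.90×10^-13 J.

E_5 = 8.90×10^-13 J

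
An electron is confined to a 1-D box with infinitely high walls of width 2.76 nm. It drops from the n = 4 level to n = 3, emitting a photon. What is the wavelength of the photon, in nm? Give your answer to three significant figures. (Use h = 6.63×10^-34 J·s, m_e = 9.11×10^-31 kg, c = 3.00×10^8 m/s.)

E_1 = h²/(8m_eL²) = 7.918×10^-21 J, so ΔE = (4² − 3²)E_1 = 5.543×10^-20 J.
λ = hc/ΔE = (6.63×10^-34·3.00×10^8)/5.543×10^-20 = 3.59×10^-6 m = 3.59×10^3 nm.

λ = 3.59×10^3 nm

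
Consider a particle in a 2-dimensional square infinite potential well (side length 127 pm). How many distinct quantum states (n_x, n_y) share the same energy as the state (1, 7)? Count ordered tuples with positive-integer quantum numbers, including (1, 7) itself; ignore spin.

The level has n_x² + n_y² = 50. The ordered positive-integer solutions are (1, 7), (5, 5), (7, 1).
That gives 3 states.

degeneracy = 3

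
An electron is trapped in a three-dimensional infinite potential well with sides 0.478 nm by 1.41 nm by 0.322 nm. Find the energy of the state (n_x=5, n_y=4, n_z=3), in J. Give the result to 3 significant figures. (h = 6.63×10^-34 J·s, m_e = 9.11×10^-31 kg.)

E = 1.23×10^-17 J

For a 3D rectangular well E = (h²/8m_e)·Σ n_i²/L_i² = (6.63×10^-34)²/(8·9.11×10^-31) · [5²/(0.478 nm)² + 4²/(1.41 nm)² + 3²/(0.322 nm)²].
Evaluating gives E = 1.23×10^-17 J.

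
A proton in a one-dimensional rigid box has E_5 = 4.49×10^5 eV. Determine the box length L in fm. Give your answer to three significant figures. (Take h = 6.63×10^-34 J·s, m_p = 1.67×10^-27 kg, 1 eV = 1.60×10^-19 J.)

From E_n = n²h²/(8m_pL²), L = n·h/√(8m_pE_n).
E_5 = 4.49×10^5 eV = 7.184×10^-14 J, so L = 5·6.63×10^-34/√(8·1.67×10^-27·7.184×10^-14) = 1.07×10^-13 m = 107 fm.

L = 107 fm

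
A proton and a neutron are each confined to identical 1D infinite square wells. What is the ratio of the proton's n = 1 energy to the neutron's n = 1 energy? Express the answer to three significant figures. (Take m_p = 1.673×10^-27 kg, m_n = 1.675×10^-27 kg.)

1.00

E_n ∝ 1/m at fixed n and L, so the ratio is m_n/m_p = 1.675×10^-27/1.673×10^-27 = 1.00.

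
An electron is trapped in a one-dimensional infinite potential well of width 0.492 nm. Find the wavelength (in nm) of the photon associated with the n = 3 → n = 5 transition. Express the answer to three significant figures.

E_1 = h²/(8m_eL²) = 2.489×10^-19 J, so ΔE = (5² − 3²)E_1 = 3.982×10^-18 J.
λ = hc/ΔE = (6.626×10^-34·2.998×10^8)/3.982×10^-18 = 4.99×10^-8 m = 49.9 nm.

λ = 49.9 nm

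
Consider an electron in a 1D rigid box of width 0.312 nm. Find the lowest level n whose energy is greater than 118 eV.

E_1 = h²/(8m_eL²) = 6.189×10^-19 J = 3.863 eV.
Need n² > 118/3.863 = 30.55, i.e. n > 5.527.
The smallest integer satisfying this is n = 6.

n = 6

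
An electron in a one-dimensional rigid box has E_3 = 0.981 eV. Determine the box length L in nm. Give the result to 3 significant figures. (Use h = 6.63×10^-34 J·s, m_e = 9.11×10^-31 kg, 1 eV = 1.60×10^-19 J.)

From E_n = n²h²/(8m_eL²), L = n·h/√(8m_eE_n).
E_3 = 0.981 eV = 1.570×10^-19 J, so L = 3·6.63×10^-34/√(8·9.11×10^-31·1.570×10^-19) = 1.86×10^-9 m = 1.86 nm.

L = 1.86 nm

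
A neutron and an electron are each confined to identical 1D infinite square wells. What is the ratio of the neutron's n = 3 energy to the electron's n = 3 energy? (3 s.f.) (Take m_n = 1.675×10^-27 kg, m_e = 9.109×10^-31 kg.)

E_n ∝ 1/m at fixed n and L, so the ratio is m_e/m_n = 9.109×10^-31/1.675×10^-27 = 5.44×10^-4.

5.44×10^-4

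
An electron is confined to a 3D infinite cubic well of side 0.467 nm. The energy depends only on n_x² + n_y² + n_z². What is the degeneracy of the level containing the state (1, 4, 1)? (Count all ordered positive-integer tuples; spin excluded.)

degeneracy = 3

The level has n_x² + n_y² + n_z² = 18. The ordered positive-integer solutions are (1, 1, 4), (1, 4, 1), (4, 1, 1).
That gives 3 states.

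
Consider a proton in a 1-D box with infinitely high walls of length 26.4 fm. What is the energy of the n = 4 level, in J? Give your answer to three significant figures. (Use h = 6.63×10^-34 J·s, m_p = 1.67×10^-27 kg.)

For an infinite well E_n = n²h²/(8m_pL²), so E_1 = h²/(8m_pL²) = (6.63×10^-34)²/(8·1.67×10^-27·(2.64×10^-14 m)²) = 4.721×10^-14 J.
Then E_4 = 4²·E_1 = 16·4.721×10^-14 J = 7.55×10^-13 J.

E_4 = 7.55×10^-13 J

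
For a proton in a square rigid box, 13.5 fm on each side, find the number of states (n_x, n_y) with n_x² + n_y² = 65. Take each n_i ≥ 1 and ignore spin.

The level has n_x² + n_y² = 65. The ordered positive-integer solutions are (1, 8), (4, 7), (7, 4), (8, 1).
That gives 4 states.

degeneracy = 4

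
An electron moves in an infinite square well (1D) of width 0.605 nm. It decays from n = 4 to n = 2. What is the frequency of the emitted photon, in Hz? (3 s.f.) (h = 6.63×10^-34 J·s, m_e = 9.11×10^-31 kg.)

E_1 = h²/(8m_eL²) = 1.648×10^-19 J and ΔE = (4² − 2²)E_1 = 1.978×10^-18 J.
f = ΔE/h = 1.978×10^-18/6.63×10^-34 = 2.98×10^15 Hz.

f = 2.98×10^15 Hz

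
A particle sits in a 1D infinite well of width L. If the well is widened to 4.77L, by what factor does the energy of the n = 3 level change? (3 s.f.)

E_n ∝ 1/L², so the energy scales by 1/4.77² = 0.0440.

0.0440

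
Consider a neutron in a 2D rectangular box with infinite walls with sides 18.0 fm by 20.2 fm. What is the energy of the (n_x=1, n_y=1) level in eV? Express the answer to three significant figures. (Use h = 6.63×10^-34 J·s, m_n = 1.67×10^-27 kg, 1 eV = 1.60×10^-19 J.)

For a 2D rectangular well E = (h²/8m_n)·Σ n_i²/L_i² = (6.63×10^-34)²/(8·1.67×10^-27) · [1²/(18.0 fm)² + 1²/(20.2 fm)²].
Evaluating gives E = 1.822×10^-13 J = 1.14×10^6 eV.

E = 1.14×10^6 eV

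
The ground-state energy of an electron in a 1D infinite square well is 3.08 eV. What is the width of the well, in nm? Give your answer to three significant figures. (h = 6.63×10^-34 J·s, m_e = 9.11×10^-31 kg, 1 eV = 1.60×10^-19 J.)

From E_n = n²h²/(8m_eL²), L = n·h/√(8m_eE_n).
E_1 = 3.08 eV = 4.928×10^-19 J, so L = 1·6.63×10^-34/√(8·9.11×10^-31·4.928×10^-19) = 3.50×10^-10 m = 0.350 nm.

L = 0.350 nm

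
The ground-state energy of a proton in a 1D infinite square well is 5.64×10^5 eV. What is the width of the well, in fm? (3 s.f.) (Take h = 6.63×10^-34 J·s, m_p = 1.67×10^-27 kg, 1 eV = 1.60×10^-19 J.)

From E_n = n²h²/(8m_pL²), L = n·h/√(8m_pE_n).
E_1 = 5.64×10^5 eV = 9.024×10^-14 J, so L = 1·6.63×10^-34/√(8·1.67×10^-27·9.024×10^-14) = 1.91×10^-14 m = 19.1 fm.

L = 19.1 fm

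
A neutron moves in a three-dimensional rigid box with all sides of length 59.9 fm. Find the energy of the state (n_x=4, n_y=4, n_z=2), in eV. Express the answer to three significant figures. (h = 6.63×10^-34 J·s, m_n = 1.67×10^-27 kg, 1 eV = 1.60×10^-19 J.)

E = 2.06×10^6 eV

For a 3D rectangular well E = (h²/8m_n)·Σ n_i²/L_i² = (6.63×10^-34)²/(8·1.67×10^-27) · [4²/(59.9 fm)² + 4²/(59.9 fm)² + 2²/(59.9 fm)²].
Evaluating gives E = 3.301×10^-13 J = 2.06×10^6 eV.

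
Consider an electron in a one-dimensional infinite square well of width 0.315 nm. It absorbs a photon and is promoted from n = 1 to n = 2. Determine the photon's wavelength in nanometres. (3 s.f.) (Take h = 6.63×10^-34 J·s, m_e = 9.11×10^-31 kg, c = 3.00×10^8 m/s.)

E_1 = h²/(8m_eL²) = 6.079×10^-19 J, so ΔE = (2² − 1²)E_1 = 1.824×10^-18 J.
λ = hc/ΔE = (6.63×10^-34·3.00×10^8)/1.824×10^-18 = 1.09×10^-7 m = 109 nm.

λ = 109 nm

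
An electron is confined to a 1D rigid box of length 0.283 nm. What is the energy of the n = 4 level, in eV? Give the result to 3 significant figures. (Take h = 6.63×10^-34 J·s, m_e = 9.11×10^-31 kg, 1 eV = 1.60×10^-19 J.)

For an infinite well E_n = n²h²/(8m_eL²), so E_1 = h²/(8m_eL²) = (6.63×10^-34)²/(8·9.11×10^-31·(2.83×10^-10 m)²) = 7.531×10^-19 J.
Then E_4 = 4²·E_1 = 16·7.531×10^-19 J = 1.205×10^-17 J.
Converting, E_4 = 1.205×10^-17 J / (1.60×10^-19 J/eV) = 75.3 eV.

E_4 = 75.3 eV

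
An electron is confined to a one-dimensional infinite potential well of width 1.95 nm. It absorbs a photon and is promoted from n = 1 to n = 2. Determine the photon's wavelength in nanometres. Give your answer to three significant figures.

λ = 4.18×10^3 nm

E_1 = h²/(8m_eL²) = 1.584×10^-20 J, so ΔE = (2² − 1²)E_1 = 4.752×10^-20 J.
λ = hc/ΔE = (6.626×10^-34·2.998×10^8)/4.752×10^-20 = 4.18×10^-6 m = 4.18×10^3 nm.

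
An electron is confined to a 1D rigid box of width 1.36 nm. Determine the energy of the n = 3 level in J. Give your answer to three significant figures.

E_3 = 2.93×10^-19 J

For an infinite well E_n = n²h²/(8m_eL²), so E_1 = h²/(8m_eL²) = (6.626×10^-34)²/(8·9.109×10^-31·(1.36×10^-9 m)²) = 3.257×10^-20 J.
Then E_3 = 3²·E_1 = 9·3.257×10^-20 J = 2.93×10^-19 J.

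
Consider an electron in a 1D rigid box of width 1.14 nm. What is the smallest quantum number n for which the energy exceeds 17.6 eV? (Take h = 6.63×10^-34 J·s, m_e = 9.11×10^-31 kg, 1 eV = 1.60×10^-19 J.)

n = 8

E_1 = h²/(8m_eL²) = 4.641×10^-20 J = 0.2901 eV.
Need n² > 17.6/0.2901 = 60.67, i.e. n > 7.789.
The smallest integer satisfying this is n = 8.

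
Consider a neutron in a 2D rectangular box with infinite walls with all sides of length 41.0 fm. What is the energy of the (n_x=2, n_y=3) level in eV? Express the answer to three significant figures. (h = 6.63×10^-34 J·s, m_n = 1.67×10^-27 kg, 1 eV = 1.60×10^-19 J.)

For a 2D rectangular well E = (h²/8m_n)·Σ n_i²/L_i² = (6.63×10^-34)²/(8·1.67×10^-27) · [2²/(41.0 fm)² + 3²/(41.0 fm)²].
Evaluating gives E = 2.544×10^-13 J = 1.59×10^6 eV.

E = 1.59×10^6 eV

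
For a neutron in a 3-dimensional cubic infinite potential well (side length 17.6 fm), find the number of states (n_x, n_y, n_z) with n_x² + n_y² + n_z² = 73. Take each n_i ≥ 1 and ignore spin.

The level has n_x² + n_y² + n_z² = 73. The ordered positive-integer solutions are (1, 6, 6), (6, 1, 6), (6, 6, 1).
That gives 3 states.

degeneracy = 3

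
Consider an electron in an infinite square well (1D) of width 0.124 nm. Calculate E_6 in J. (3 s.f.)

E_6 = 1.41×10^-16 J

For an infinite well E_n = n²h²/(8m_eL²), so E_1 = h²/(8m_eL²) = (6.626×10^-34)²/(8·9.109×10^-31·(1.24×10^-10 m)²) = 3.918×10^-18 J.
Then E_6 = 6²·E_1 = 36·3.918×10^-18 J = 1.41×10^-16 J.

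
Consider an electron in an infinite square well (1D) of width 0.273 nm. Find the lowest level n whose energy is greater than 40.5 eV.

E_1 = h²/(8m_eL²) = 8.084×10^-19 J = 5.046 eV.
Need n² > 40.5/5.046 = 8.026, i.e. n > 2.833.
The smallest integer satisfying this is n = 3.

n = 3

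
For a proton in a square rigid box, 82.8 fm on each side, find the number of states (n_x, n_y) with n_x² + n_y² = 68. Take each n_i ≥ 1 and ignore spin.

degeneracy = 2

The level has n_x² + n_y² = 68. The ordered positive-integer solutions are (2, 8), (8, 2).
That gives 2 states.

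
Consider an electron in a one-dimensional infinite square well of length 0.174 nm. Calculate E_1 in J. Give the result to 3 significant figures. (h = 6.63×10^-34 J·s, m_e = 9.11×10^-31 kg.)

For an infinite well E_n = n²h²/(8m_eL²), so E_1 = h²/(8m_eL²) = (6.63×10^-34)²/(8·9.11×10^-31·(1.74×10^-10 m)²) = 1.992×10^-18 J.

E_1 = 1.99×10^-18 J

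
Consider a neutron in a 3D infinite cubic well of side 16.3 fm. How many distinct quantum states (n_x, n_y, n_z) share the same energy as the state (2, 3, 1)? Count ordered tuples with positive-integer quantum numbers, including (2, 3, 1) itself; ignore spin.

degeneracy = 6

The level has n_x² + n_y² + n_z² = 14. The ordered positive-integer solutions are (1, 2, 3), (1, 3, 2), (2, 1, 3), (2, 3, 1), (3, 1, 2), (3, 2, 1).
That gives 6 states.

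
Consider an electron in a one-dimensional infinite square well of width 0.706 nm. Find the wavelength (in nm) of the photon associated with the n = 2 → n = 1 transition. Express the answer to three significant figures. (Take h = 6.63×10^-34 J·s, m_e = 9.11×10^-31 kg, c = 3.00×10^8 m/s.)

λ = 548 nm

E_1 = h²/(8m_eL²) = 1.210×10^-19 J, so ΔE = (2² − 1²)E_1 = 3.630×10^-19 J.
λ = hc/ΔE = (6.63×10^-34·3.00×10^8)/3.630×10^-19 = 5.48×10^-7 m = 548 nm.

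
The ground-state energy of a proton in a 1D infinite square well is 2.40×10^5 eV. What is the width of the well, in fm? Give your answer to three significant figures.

From E_n = n²h²/(8m_pL²), L = n·h/√(8m_pE_n).
E_1 = 2.40×10^5 eV = 3.845×10^-14 J, so L = 1·6.626×10^-34/√(8·1.673×10^-27·3.845×10^-14) = 2.92×10^-14 m = 29.2 fm.

L = 29.2 fm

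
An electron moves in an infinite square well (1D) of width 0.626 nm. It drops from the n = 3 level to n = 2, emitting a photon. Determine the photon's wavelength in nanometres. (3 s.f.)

λ = 258 nm

E_1 = h²/(8m_eL²) = 1.537×10^-19 J, so ΔE = (3² − 2²)E_1 = 7.685×10^-19 J.
λ = hc/ΔE = (6.626×10^-34·2.998×10^8)/7.685×10^-19 = 2.58×10^-7 m = 258 nm.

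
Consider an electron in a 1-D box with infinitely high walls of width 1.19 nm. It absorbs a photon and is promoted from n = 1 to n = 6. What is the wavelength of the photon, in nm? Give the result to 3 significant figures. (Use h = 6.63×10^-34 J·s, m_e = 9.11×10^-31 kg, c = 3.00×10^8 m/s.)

E_1 = h²/(8m_eL²) = 4.259×10^-20 J, so ΔE = (6² − 1²)E_1 = 1.491×10^-18 J.
λ = hc/ΔE = (6.63×10^-34·3.00×10^8)/1.491×10^-18 = 1.33×10^-7 m = 133 nm.

λ = 133 nm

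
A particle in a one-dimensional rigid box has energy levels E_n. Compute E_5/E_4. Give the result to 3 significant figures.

1.56

E_n ∝ n², so E_5/E_4 = 5²/4² = 25/16 = 1.56.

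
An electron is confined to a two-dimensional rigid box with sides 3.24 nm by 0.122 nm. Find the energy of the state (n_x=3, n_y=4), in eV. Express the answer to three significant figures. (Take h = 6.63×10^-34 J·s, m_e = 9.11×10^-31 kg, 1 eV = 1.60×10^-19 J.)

For a 2D rectangular well E = (h²/8m_e)·Σ n_i²/L_i² = (6.63×10^-34)²/(8·9.11×10^-31) · [3²/(3.24 nm)² + 4²/(0.122 nm)²].
Evaluating gives E = 6.489×10^-17 J = 406 eV.

E = 406 eV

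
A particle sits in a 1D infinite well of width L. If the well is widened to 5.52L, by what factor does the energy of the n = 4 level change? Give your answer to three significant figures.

0.0328

E_n ∝ 1/L², so the energy scales by 1/5.52² = 0.0328.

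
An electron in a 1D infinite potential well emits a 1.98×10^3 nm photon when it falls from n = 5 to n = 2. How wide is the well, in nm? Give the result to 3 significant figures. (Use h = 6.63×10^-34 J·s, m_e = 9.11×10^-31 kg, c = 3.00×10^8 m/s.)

L = 3.55 nm

The photon carries ΔE = hc/λ = 6.63×10^-34·3.00×10^8/1.98×10^-6 m = 1.005×10^-19 J.
Since ΔE = (5² − 2²)E_1, E_1 = 4.786×10^-21 J, and L = h/√(8m_eE_1) = 3.55×10^-9 m = 3.55 nm.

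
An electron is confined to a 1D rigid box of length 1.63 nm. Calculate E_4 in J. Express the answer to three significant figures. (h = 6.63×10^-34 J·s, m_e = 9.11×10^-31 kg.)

For an infinite well E_n = n²h²/(8m_eL²), so E_1 = h²/(8m_eL²) = (6.63×10^-34)²/(8·9.11×10^-31·(1.63×10^-9 m)²) = 2.270×10^-20 J.
Then E_4 = 4²·E_1 = 16·2.270×10^-20 J = 3.63×10^-19 J.

E_4 = 3.63×10^-19 J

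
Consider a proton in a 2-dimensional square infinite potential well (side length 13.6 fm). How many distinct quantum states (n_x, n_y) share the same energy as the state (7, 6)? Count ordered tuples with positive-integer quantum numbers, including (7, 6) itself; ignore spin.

The level has n_x² + n_y² = 85. The ordered positive-integer solutions are (2, 9), (6, 7), (7, 6), (9, 2).
That gives 4 states.

degeneracy = 4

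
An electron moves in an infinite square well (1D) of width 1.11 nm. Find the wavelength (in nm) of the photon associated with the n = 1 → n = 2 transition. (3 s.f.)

λ = 1.35×10^3 nm

E_1 = h²/(8m_eL²) = 4.890×10^-20 J, so ΔE = (2² − 1²)E_1 = 1.467×10^-19 J.
λ = hc/ΔE = (6.626×10^-34·2.998×10^8)/1.467×10^-19 = 1.35×10^-6 m = 1.35×10^3 nm.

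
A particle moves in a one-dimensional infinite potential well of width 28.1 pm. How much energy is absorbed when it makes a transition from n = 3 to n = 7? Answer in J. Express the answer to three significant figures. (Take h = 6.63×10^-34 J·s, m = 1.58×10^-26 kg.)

E_1 = h²/(8mL²) = 4.404×10^-21 J.
|ΔE| = |3² − 7²|·E_1 = 40·4.404×10^-21 J = 1.76×10^-19 J.

|ΔE| = 1.76×10^-19 J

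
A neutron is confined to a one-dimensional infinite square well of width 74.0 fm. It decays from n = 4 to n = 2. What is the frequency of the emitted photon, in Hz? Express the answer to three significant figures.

f = 1.08×10^20 Hz

E_1 = h²/(8m_nL²) = 5.983×10^-15 J and ΔE = (4² − 2²)E_1 = 7.180×10^-14 J.
f = ΔE/h = 7.180×10^-14/6.626×10^-34 = 1.08×10^20 Hz.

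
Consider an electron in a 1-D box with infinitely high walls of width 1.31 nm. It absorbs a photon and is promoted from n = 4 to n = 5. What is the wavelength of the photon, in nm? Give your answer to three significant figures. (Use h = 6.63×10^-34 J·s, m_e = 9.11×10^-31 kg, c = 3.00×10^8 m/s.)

λ = 629 nm

E_1 = h²/(8m_eL²) = 3.515×10^-20 J, so ΔE = (5² − 4²)E_1 = 3.164×10^-19 J.
λ = hc/ΔE = (6.63×10^-34·3.00×10^8)/3.164×10^-19 = 6.29×10^-7 m = 629 nm.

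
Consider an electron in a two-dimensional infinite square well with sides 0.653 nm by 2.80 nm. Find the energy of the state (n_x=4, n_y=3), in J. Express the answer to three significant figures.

E = 2.33×10^-18 J

For a 2D rectangular well E = (h²/8m_e)·Σ n_i²/L_i² = (6.626×10^-34)²/(8·9.109×10^-31) · [4²/(0.653 nm)² + 3²/(2.80 nm)²].
Evaluating gives E = 2.33×10^-18 J.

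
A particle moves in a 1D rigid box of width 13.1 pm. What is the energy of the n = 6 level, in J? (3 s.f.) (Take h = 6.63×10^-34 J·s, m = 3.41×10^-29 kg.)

E_6 = 3.38×10^-16 J

For an infinite well E_n = n²h²/(8mL²), so E_1 = h²/(8mL²) = (6.63×10^-34)²/(8·3.41×10^-29·(1.31×10^-11 m)²) = 9.389×10^-18 J.
Then E_6 = 6²·E_1 = 36·9.389×10^-18 J = 3.38×10^-16 J.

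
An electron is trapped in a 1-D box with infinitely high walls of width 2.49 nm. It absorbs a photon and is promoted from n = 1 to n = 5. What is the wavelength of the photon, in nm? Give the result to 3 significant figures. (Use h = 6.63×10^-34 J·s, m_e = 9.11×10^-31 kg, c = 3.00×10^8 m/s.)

E_1 = h²/(8m_eL²) = 9.728×10^-21 J, so ΔE = (5² − 1²)E_1 = 2.335×10^-19 J.
λ = hc/ΔE = (6.63×10^-34·3.00×10^8)/2.335×10^-19 = 8.52×10^-7 m = 852 nm.

λ = 852 nm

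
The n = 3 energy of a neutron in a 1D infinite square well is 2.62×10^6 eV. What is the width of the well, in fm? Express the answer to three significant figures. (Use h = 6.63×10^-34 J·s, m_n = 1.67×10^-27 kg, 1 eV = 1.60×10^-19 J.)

L = 26.6 fm

From E_n = n²h²/(8m_nL²), L = n·h/√(8m_nE_n).
E_3 = 2.62×10^6 eV = 4.192×10^-13 J, so L = 3·6.63×10^-34/√(8·1.67×10^-27·4.192×10^-13) = 2.66×10^-14 m = 26.6 fm.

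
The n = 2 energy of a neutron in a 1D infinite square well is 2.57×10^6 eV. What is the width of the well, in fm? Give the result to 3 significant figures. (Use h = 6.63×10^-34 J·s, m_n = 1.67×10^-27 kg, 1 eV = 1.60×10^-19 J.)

L = 17.9 fm

From E_n = n²h²/(8m_nL²), L = n·h/√(8m_nE_n).
E_2 = 2.57×10^6 eV = 4.112×10^-13 J, so L = 2·6.63×10^-34/√(8·1.67×10^-27·4.112×10^-13) = 1.79×10^-14 m = 17.9 fm.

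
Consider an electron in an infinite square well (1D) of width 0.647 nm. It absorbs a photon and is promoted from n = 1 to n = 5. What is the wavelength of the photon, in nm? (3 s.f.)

E_1 = h²/(8m_eL²) = 1.439×10^-19 J, so ΔE = (5² − 1²)E_1 = 3.454×10^-18 J.
λ = hc/ΔE = (6.626×10^-34·2.998×10^8)/3.454×10^-18 = 5.75×10^-8 m = 57.5 nm.

λ = 57.5 nm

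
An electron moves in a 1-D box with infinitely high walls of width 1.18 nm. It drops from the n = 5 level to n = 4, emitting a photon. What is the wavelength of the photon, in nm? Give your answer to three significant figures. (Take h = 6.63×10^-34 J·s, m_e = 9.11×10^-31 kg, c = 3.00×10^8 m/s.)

λ = 510 nm

E_1 = h²/(8m_eL²) = 4.332×10^-20 J, so ΔE = (5² − 4²)E_1 = 3.899×10^-19 J.
λ = hc/ΔE = (6.63×10^-34·3.00×10^8)/3.899×10^-19 = 5.10×10^-7 m = 510 nm.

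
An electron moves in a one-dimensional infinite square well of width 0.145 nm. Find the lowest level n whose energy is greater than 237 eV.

n = 4

E_1 = h²/(8m_eL²) = 2.866×10^-18 J = 17.89 eV.
Need n² > 237/17.89 = 13.25, i.e. n > 3.640.
The smallest integer satisfying this is n = 4.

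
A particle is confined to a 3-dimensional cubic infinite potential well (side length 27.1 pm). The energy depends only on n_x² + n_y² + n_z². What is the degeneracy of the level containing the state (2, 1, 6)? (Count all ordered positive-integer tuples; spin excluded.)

degeneracy = 9

The level has n_x² + n_y² + n_z² = 41. The ordered positive-integer solutions are (1, 2, 6), (1, 6, 2), (2, 1, 6), (2, 6, 1), (3, 4, 4), (4, 3, 4), (4, 4, 3), (6, 1, 2), (6, 2, 1).
That gives 9 states.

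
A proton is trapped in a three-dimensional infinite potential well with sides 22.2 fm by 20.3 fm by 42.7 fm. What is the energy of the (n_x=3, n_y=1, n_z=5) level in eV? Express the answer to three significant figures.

For a 3D rectangular well E = (h²/8m_p)·Σ n_i²/L_i² = (6.626×10^-34)²/(8·1.673×10^-27) · [3²/(22.2 fm)² + 1²/(20.3 fm)² + 5²/(42.7 fm)²].
Evaluating gives E = 1.128×10^-12 J = 7.04×10^6 eV.

E = 7.04×10^6 eV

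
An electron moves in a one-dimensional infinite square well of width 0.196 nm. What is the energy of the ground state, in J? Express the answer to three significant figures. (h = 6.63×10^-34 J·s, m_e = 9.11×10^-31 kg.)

E_1 = 1.57×10^-18 J

For an infinite well E_n = n²h²/(8m_eL²), so E_1 = h²/(8m_eL²) = (6.63×10^-34)²/(8·9.11×10^-31·(1.96×10^-10 m)²) = 1.570×10^-18 J.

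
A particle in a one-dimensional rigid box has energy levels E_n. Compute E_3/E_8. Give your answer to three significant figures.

E_n ∝ n², so E_3/E_8 = 3²/8² = 9/64 = 0.141.

0.141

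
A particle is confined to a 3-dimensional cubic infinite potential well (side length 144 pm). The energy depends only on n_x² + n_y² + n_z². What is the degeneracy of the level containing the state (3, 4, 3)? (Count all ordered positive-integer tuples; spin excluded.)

degeneracy = 3

The level has n_x² + n_y² + n_z² = 34. The ordered positive-integer solutions are (3, 3, 4), (3, 4, 3), (4, 3, 3).
That gives 3 states.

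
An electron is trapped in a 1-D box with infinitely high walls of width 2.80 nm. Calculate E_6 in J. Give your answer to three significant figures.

For an infinite well E_n = n²h²/(8m_eL²), so E_1 = h²/(8m_eL²) = (6.626×10^-34)²/(8·9.109×10^-31·(2.80×10^-9 m)²) = 7.685×10^-21 J.
Then E_6 = 6²·E_1 = 36·7.685×10^-21 J = 2.77×10^-19 J.

E_6 = 2.77×10^-19 J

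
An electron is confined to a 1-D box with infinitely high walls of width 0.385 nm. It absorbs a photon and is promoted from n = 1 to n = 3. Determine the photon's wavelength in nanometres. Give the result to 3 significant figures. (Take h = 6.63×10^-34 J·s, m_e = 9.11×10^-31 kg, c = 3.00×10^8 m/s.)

λ = 61.1 nm

E_1 = h²/(8m_eL²) = 4.069×10^-19 J, so ΔE = (3² − 1²)E_1 = 3.255×10^-18 J.
λ = hc/ΔE = (6.63×10^-34·3.00×10^8)/3.255×10^-18 = 6.11×10^-8 m = 61.1 nm.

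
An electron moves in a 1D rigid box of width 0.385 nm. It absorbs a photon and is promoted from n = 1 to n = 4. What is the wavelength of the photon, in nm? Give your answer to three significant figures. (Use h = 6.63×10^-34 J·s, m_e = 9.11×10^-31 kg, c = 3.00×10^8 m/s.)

λ = 32.6 nm

E_1 = h²/(8m_eL²) = 4.069×10^-19 J, so ΔE = (4² − 1²)E_1 = 6.103×10^-18 J.
λ = hc/ΔE = (6.63×10^-34·3.00×10^8)/6.103×10^-18 = 3.26×10^-8 m = 32.6 nm.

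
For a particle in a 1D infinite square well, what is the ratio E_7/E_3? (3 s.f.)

5.44

E_n ∝ n², so E_7/E_3 = 7²/3² = 49/9 = 5.44.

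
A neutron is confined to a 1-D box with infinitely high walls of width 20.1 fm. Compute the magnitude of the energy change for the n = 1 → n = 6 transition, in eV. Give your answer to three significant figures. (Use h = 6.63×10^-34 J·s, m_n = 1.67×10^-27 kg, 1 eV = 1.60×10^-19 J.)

|ΔE| = 1.78×10^7 eV

E_1 = h²/(8m_nL²) = 8.144×10^-14 J.
|ΔE| = |1² − 6²|·E_1 = 35·8.144×10^-14 J = 2.850×10^-12 J = 1.78×10^7 eV.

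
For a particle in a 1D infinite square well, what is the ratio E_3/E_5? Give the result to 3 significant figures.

0.360

E_n ∝ n², so E_3/E_5 = 3²/5² = 9/25 = 0.360.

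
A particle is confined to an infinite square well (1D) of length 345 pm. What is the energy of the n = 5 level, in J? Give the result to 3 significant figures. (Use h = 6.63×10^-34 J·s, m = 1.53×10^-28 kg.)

For an infinite well E_n = n²h²/(8mL²), so E_1 = h²/(8mL²) = (6.63×10^-34)²/(8·1.53×10^-28·(3.45×10^-10 m)²) = 3.017×10^-21 J.
Then E_5 = 5²·E_1 = 25·3.017×10^-21 J = 7.54×10^-20 J.

E_5 = 7.54×10^-20 J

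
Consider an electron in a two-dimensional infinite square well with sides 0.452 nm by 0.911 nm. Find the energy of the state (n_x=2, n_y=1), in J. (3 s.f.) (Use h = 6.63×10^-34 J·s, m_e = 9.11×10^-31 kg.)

E = 1.25×10^-18 J

For a 2D rectangular well E = (h²/8m_e)·Σ n_i²/L_i² = (6.63×10^-34)²/(8·9.11×10^-31) · [2²/(0.452 nm)² + 1²/(0.911 nm)²].
Evaluating gives E = 1.25×10^-18 J.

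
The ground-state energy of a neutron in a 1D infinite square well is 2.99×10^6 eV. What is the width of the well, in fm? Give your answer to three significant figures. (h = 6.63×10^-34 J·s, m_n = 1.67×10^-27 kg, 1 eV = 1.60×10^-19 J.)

From E_n = n²h²/(8m_nL²), L = n·h/√(8m_nE_n).
E_1 = 2.99×10^6 eV = 4.784×10^-13 J, so L = 1·6.63×10^-34/√(8·1.67×10^-27·4.784×10^-13) = 8.29×10^-15 m = 8.29 fm.

L = 8.29 fm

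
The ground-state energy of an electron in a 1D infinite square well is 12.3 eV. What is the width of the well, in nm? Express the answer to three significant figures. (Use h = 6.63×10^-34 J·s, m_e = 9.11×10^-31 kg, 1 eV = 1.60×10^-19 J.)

L = 0.175 nm

From E_n = n²h²/(8m_eL²), L = n·h/√(8m_eE_n).
E_1 = 12.3 eV = 1.968×10^-18 J, so L = 1·6.63×10^-34/√(8·9.11×10^-31·1.968×10^-18) = 1.75×10^-10 m = 0.175 nm.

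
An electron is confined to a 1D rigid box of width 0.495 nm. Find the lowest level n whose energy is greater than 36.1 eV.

E_1 = h²/(8m_eL²) = 2.459×10^-19 J = 1.535 eV.
Need n² > 36.1/1.535 = 23.52, i.e. n > 4.850.
The smallest integer satisfying this is n = 5.

n = 5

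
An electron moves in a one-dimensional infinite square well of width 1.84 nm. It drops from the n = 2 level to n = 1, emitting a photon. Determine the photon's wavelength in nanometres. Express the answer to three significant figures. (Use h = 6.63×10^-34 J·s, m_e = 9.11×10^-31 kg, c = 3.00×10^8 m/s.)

λ = 3.72×10^3 nm

E_1 = h²/(8m_eL²) = 1.781×10^-20 J, so ΔE = (2² − 1²)E_1 = 5.343×10^-20 J.
λ = hc/ΔE = (6.63×10^-34·3.00×10^8)/5.343×10^-20 = 3.72×10^-6 m = 3.72×10^3 nm.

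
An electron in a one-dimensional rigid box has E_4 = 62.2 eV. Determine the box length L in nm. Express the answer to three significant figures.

L = 0.311 nm

From E_n = n²h²/(8m_eL²), L = n·h/√(8m_eE_n).
E_4 = 62.2 eV = 9.964×10^-18 J, so L = 4·6.626×10^-34/√(8·9.109×10^-31·9.964×10^-18) = 3.11×10^-10 m = 0.311 nm.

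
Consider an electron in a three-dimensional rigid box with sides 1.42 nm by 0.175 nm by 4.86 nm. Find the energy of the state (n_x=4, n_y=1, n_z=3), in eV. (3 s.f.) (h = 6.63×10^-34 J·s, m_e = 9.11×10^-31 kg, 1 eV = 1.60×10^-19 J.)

E = 15.4 eV

For a 3D rectangular well E = (h²/8m_e)·Σ n_i²/L_i² = (6.63×10^-34)²/(8·9.11×10^-31) · [4²/(1.42 nm)² + 1²/(0.175 nm)² + 3²/(4.86 nm)²].
Evaluating gives E = 2.471×10^-18 J = 15.4 eV.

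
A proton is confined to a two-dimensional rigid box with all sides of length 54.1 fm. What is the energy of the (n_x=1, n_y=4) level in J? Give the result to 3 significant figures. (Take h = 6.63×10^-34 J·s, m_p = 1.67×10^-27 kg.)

For a 2D rectangular well E = (h²/8m_p)·Σ n_i²/L_i² = (6.63×10^-34)²/(8·1.67×10^-27) · [1²/(54.1 fm)² + 4²/(54.1 fm)²].
Evaluating gives E = 1.91×10^-13 J.

E = 1.91×10^-13 J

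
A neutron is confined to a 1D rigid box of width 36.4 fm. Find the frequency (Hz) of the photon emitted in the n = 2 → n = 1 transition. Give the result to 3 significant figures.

f = 1.12×10^20 Hz

E_1 = h²/(8m_nL²) = 2.473×10^-14 J and ΔE = (2² − 1²)E_1 = 7.419×10^-14 J.
f = ΔE/h = 7.419×10^-14/6.626×10^-34 = 1.12×10^20 Hz.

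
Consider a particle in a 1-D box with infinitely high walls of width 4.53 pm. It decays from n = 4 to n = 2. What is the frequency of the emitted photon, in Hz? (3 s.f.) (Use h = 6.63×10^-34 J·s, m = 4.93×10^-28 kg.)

E_1 = h²/(8mL²) = 5.431×10^-18 J and ΔE = (4² − 2²)E_1 = 6.517×10^-17 J.
f = ΔE/h = 6.517×10^-17/6.63×10^-34 = 9.83×10^16 Hz.

f = 9.83×10^16 Hz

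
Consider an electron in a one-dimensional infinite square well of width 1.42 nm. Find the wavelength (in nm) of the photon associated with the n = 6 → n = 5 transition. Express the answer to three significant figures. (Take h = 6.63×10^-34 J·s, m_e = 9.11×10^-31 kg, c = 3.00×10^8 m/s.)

λ = 605 nm

E_1 = h²/(8m_eL²) = 2.991×10^-20 J, so ΔE = (6² − 5²)E_1 = 3.290×10^-19 J.
λ = hc/ΔE = (6.63×10^-34·3.00×10^8)/3.290×10^-19 = 6.05×10^-7 m = 605 nm.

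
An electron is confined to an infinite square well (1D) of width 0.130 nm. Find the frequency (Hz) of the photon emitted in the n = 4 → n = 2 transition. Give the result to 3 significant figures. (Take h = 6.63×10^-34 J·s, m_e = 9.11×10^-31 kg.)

E_1 = h²/(8m_eL²) = 3.569×10^-18 J and ΔE = (4² − 2²)E_1 = 4.283×10^-17 J.
f = ΔE/h = 4.283×10^-17/6.63×10^-34 = 6.46×10^16 Hz.

f = 6.46×10^16 Hz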